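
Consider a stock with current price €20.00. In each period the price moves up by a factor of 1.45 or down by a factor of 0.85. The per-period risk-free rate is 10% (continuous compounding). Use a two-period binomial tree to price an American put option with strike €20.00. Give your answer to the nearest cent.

Risk-neutral probability p = (e^0.1 − 0.85)/(1.45 − 0.85) = 0.2552/0.6000 = 0.4253
Terminal stock prices: S_uu = 42.05, S_ud = 24.65, S_dd = 14.45
Terminal payoffs (K − S): max(-22.05, 0) = 0, max(-4.65, 0) = 0, max(5.55, 0) = 5.55
Node u (S = 29): continuation = e^(−0.1)·[0.4253·0.0000 + 0.5747·0.0000] = 0.0000; exercise value = 0.0000 ≤ continuation, so V_u = 0.0000
Node d (S = 17): continuation = e^(−0.1)·[0.4253·0.0000 + 0.5747·5.5500] = 2.8861; exercise value = 3.0000 > continuation, so V_d = 3.0000 (exercise)
Node 0 (S = 20): continuation = e^(−0.1)·[0.4253·0.0000 + 0.5747·3.0000] = 1.5601; exercise value = 0.0000 ≤ continuation, so V_0 = 1.5601

€1.56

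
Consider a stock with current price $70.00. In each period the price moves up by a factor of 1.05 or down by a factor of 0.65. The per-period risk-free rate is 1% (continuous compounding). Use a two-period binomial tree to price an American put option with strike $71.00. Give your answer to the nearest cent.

$4.57

Risk-neutral probability p = (e^0.01 − 0.65)/(1.05 − 0.65) = 0.3601/0.4000 = 0.9001
Terminal stock prices: S_uu = 77.17, S_ud = 47.77, S_dd = 29.58
Terminal payoffs (K − S): max(-6.175, 0) = 0, max(23.23, 0) = 23.23, max(41.42, 0) = 41.42
Node u (S = 73.5): continuation = e^(−0.01)·[0.9001·0.0000 + 0.0999·23.2250] = 2.2965; exercise value = 0.0000 ≤ continuation, so V_u = 2.2965
Node d (S = 45.5): continuation = e^(−0.01)·[0.9001·23.2250 + 0.0999·41.4250] = 24.7935; exercise value = 25.5000 > continuation, so V_d = 25.5000 (exercise)
Node 0 (S = 70): continuation = e^(−0.01)·[0.9001·2.2965 + 0.0999·25.5000] = 4.5680; exercise value = 1.0000 ≤ continuation, so V_0 = 4.5680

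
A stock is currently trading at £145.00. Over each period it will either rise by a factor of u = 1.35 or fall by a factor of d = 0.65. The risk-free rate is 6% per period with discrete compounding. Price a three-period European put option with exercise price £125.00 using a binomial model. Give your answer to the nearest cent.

Risk-neutral probability p = (1 + 0.06 − 0.65)/(1.35 − 0.65) = 0.4100/0.7000 = 0.5857
Terminal stock prices: S_uuu = 356.8, S_uud = 171.8, S_udd = 82.7, S_ddd = 39.82
Terminal payoffs (K − S): max(-231.8, 0) = 0, max(-46.77, 0) = 0, max(42.3, 0) = 42.3, max(85.18, 0) = 85.18
Node uu (S = 264.3): V_uu = 1/1.06·[0.5857·0.0000 + 0.4143·0.0000] = 0.0000
Node ud (S = 127.2): V_ud = 1/1.06·[0.5857·0.0000 + 0.4143·42.2956] = 16.5306
Node dd (S = 61.26): V_dd = 1/1.06·[0.5857·42.2956 + 0.4143·85.1794] = 56.6620
Node u (S = 195.8): V_u = 1/1.06·[0.5857·0.0000 + 0.4143·16.5306] = 6.4608
Node d (S = 94.25): V_d = 1/1.06·[0.5857·16.5306 + 0.4143·56.6620] = 31.2797
Node 0 (S = 145): V_0 = 1/1.06·[0.5857·6.4608 + 0.4143·31.2797] = 15.7952

£15.80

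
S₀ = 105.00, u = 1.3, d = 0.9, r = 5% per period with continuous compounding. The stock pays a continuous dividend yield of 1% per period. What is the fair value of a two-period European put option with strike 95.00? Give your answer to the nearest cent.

3.78

Per-period risk-free factor R = e^0.05 = 1.0513; dividend-adjusted growth = e^(0.05−0.01) = 1.0408.
Risk-neutral probability p = (1.0408 − 0.9)/(1.3 − 0.9) = 0.1408/0.4000 = 0.3520
Terminal stock prices: S_uu = 177.5, S_ud = 122.9, S_dd = 85.05
Terminal payoffs (K − S): max(-82.45, 0) = 0, max(-27.85, 0) = 0, max(9.95, 0) = 9.95
Node u (S = 136.5): V_u = e^(−0.05)·[0.3520·0.0000 + 0.6480·0.0000] = 0.0000
Node d (S = 94.5): V_d = e^(−0.05)·[0.3520·0.0000 + 0.6480·9.9500] = 6.1329
Node 0 (S = 105): V_0 = e^(−0.05)·[0.3520·0.0000 + 0.6480·6.1329] = 3.7801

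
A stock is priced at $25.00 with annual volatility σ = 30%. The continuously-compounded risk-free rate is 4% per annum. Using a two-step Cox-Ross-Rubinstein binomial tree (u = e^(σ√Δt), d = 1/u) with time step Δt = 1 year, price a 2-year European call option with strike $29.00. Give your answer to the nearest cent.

$3.71

CRR parameters: u = e^(σ√Δt) = e^(0.3·√1) = 1.3499, d = 1/u = 0.7408
Per-period rate: rΔt = 0.04·1 = 0.04, so R = e^0.04 = 1.0408
Risk-neutral probability p = (e^0.04 − 0.7408)/(1.3499 − 0.7408) = 0.3000/0.6090 = 0.4926
Terminal stock prices: S_uu = 45.55, S_ud = 25, S_dd = 13.72
Terminal payoffs (S − K): max(16.55, 0) = 16.55, max(-4, 0) = 0, max(-15.28, 0) = 0
Node u (S = 33.75): V_u = e^(−0.04)·[0.4926·16.5530 + 0.5074·0.0000] = 7.8337
Node d (S = 18.52): V_d = e^(−0.04)·[0.4926·0.0000 + 0.5074·0.0000] = 0.0000
Node 0 (S = 25): V_0 = e^(−0.04)·[0.4926·7.8337 + 0.5074·0.0000] = 3.7073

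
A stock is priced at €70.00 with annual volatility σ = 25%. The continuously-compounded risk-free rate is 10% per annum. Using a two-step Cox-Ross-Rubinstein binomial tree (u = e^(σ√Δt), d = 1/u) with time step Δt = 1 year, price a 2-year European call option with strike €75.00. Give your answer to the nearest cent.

CRR parameters: u = e^(σ√Δt) = e^(0.25·√1) = 1.2840, d = 1/u = 0.7788
Per-period rate: rΔt = 0.1·1 = 0.1, so R = e^0.1 = 1.1052
Risk-neutral probability p = (e^0.1 − 0.7788)/(1.2840 − 0.7788) = 0.3264/0.5052 = 0.6460
Terminal stock prices: S_uu = 115.4, S_ud = 70, S_dd = 42.46
Terminal payoffs (S − K): max(40.41, 0) = 40.41, max(-5, 0) = 0, max(-32.54, 0) = 0
Node u (S = 89.88): V_u = e^(−0.1)·[0.6460·40.4105 + 0.3540·0.0000] = 23.6206
Node d (S = 54.52): V_d = e^(−0.1)·[0.6460·0.0000 + 0.3540·0.0000] = 0.0000
Node 0 (S = 70): V_0 = e^(−0.1)·[0.6460·23.6206 + 0.3540·0.0000] = 13.8066

€13.81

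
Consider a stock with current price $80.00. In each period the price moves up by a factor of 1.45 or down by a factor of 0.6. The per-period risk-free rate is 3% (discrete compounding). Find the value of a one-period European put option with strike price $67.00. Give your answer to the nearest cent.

Risk-neutral probability p = (1 + 0.03 − 0.6)/(1.45 − 0.6) = 0.4300/0.8500 = 0.5059
Terminal stock prices: S_u = 116, S_d = 48
Terminal payoffs (K − S): max(-49, 0) = 0, max(19, 0) = 19
Node 0 (S = 80): V_0 = 1/1.03·[0.5059·0.0000 + 0.4941·19.0000] = 9.1148

$9.11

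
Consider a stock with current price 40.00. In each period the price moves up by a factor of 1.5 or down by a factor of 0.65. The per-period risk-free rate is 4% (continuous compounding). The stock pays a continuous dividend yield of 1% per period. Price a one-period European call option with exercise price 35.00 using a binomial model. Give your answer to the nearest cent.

10.75

Per-period risk-free factor R = e^0.04 = 1.0408; dividend-adjusted growth = e^(0.04−0.01) = 1.0305.
Risk-neutral probability p = (1.0305 − 0.65)/(1.5 − 0.65) = 0.3805/0.8500 = 0.4476
Terminal stock prices: S_u = 60, S_d = 26
Terminal payoffs (S − K): max(25, 0) = 25, max(-9, 0) = 0
Node 0 (S = 40): V_0 = e^(−0.04)·[0.4476·25.0000 + 0.5524·0.0000] = 10.7511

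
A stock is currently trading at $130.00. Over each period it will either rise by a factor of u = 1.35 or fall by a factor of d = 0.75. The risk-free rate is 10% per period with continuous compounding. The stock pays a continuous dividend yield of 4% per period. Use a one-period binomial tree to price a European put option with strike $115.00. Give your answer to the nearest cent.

$7.60

Per-period risk-free factor R = e^0.1 = 1.1052; dividend-adjusted growth = e^(0.1−0.04) = 1.0618.
Risk-neutral probability p = (1.0618 − 0.75)/(1.35 − 0.75) = 0.3118/0.6000 = 0.5197
Terminal stock prices: S_u = 175.5, S_d = 97.5
Terminal payoffs (K − S): max(-60.5, 0) = 0, max(17.5, 0) = 17.5
Node 0 (S = 130): V_0 = e^(−0.1)·[0.5197·0.0000 + 0.4803·17.5000] = 7.6049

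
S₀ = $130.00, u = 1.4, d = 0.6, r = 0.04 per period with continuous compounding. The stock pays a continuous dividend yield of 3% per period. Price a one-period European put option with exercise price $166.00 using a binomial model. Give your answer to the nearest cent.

Per-period risk-free factor R = e^0.04 = 1.0408; dividend-adjusted growth = e^(0.04−0.03) = 1.0101.
Risk-neutral probability p = (1.0101 − 0.6)/(1.4 − 0.6) = 0.4101/0.8000 = 0.5126
Terminal stock prices: S_u = 182, S_d = 78
Terminal payoffs (K − S): max(-16, 0) = 0, max(88, 0) = 88
Node 0 (S = 130): V_0 = e^(−0.04)·[0.5126·0.0000 + 0.4874·88.0000] = 41.2126

$41.21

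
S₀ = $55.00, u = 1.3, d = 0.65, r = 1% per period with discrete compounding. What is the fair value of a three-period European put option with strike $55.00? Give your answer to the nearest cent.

$11.40

Risk-neutral probability p = (1 + 0.01 − 0.65)/(1.3 − 0.65) = 0.3600/0.6500 = 0.5538
Terminal stock prices: S_uuu = 120.8, S_uud = 60.42, S_udd = 30.21, S_ddd = 15.1
Terminal payoffs (K − S): max(-65.84, 0) = 0, max(-5.418, 0) = 0, max(24.79, 0) = 24.79, max(39.9, 0) = 39.9
Node uu (S = 92.95): V_uu = 1/1.01·[0.5538·0.0000 + 0.4462·0.0000] = 0.0000
Node ud (S = 46.48): V_ud = 1/1.01·[0.5538·0.0000 + 0.4462·24.7912] = 10.9512
Node dd (S = 23.24): V_dd = 1/1.01·[0.5538·24.7912 + 0.4462·39.8956] = 31.2179
Node u (S = 71.5): V_u = 1/1.01·[0.5538·0.0000 + 0.4462·10.9512] = 4.8375
Node d (S = 35.75): V_d = 1/1.01·[0.5538·10.9512 + 0.4462·31.2179] = 19.7953
Node 0 (S = 55): V_0 = 1/1.01·[0.5538·4.8375 + 0.4462·19.7953] = 11.3970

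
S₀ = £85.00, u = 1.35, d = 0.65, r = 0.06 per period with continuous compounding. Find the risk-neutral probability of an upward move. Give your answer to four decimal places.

p = 0.5883

Risk-neutral probability p = (e^0.06 − 0.65)/(1.35 − 0.65) = 0.4118/0.7000 = 0.5883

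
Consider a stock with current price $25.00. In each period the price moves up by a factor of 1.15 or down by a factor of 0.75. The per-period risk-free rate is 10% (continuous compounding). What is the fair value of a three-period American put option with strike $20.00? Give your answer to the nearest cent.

$0.16

Risk-neutral probability p = (e^0.1 − 0.75)/(1.15 − 0.75) = 0.3552/0.4000 = 0.8879
Terminal stock prices: S_uuu = 38.02, S_uud = 24.8, S_udd = 16.17, S_ddd = 10.55
Terminal payoffs (K − S): max(-18.02, 0) = 0, max(-4.797, 0) = 0, max(3.828, 0) = 3.828, max(9.453, 0) = 9.453
Node uu (S = 33.06): continuation = e^(−0.1)·[0.8879·0.0000 + 0.1121·0.0000] = 0.0000; exercise value = 0.0000 ≤ continuation, so V_uu = 0.0000
Node ud (S = 21.56): continuation = e^(−0.1)·[0.8879·0.0000 + 0.1121·3.8281] = 0.3882; exercise value = 0.0000 ≤ continuation, so V_ud = 0.3882
Node dd (S = 14.06): continuation = e^(−0.1)·[0.8879·3.8281 + 0.1121·9.4531] = 4.0342; exercise value = 5.9375 > continuation, so V_dd = 5.9375 (exercise)
Node u (S = 28.75): continuation = e^(−0.1)·[0.8879·0.0000 + 0.1121·0.3882] = 0.0394; exercise value = 0.0000 ≤ continuation, so V_u = 0.0394
Node d (S = 18.75): continuation = e^(−0.1)·[0.8879·0.3882 + 0.1121·5.9375] = 0.9140; exercise value = 1.2500 > continuation, so V_d = 1.2500 (exercise)
Node 0 (S = 25): continuation = e^(−0.1)·[0.8879·0.0394 + 0.1121·1.2500] = 0.1584; exercise value = 0.0000 ≤ continuation, so V_0 = 0.1584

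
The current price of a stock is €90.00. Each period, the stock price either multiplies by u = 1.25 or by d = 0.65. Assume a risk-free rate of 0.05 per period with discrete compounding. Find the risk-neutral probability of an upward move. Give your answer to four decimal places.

p = 0.6667

Risk-neutral probability p = (1 + 0.05 − 0.65)/(1.25 − 0.65) = 0.4000/0.6000 = 0.6667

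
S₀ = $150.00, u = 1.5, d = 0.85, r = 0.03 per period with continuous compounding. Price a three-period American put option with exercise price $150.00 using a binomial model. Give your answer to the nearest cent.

$20.46

Risk-neutral probability p = (e^0.03 − 0.85)/(1.5 − 0.85) = 0.1805/0.6500 = 0.2776
Terminal stock prices: S_uuu = 506.2, S_uud = 286.9, S_udd = 162.6, S_ddd = 92.12
Terminal payoffs (K − S): max(-356.2, 0) = 0, max(-136.9, 0) = 0, max(-12.56, 0) = 0, max(57.88, 0) = 57.88
Node uu (S = 337.5): continuation = e^(−0.03)·[0.2776·0.0000 + 0.7224·0.0000] = 0.0000; exercise value = 0.0000 ≤ continuation, so V_uu = 0.0000
Node ud (S = 191.2): continuation = e^(−0.03)·[0.2776·0.0000 + 0.7224·0.0000] = 0.0000; exercise value = 0.0000 ≤ continuation, so V_ud = 0.0000
Node dd (S = 108.4): continuation = e^(−0.03)·[0.2776·0.0000 + 0.7224·57.8813] = 40.5764; exercise value = 41.6250 > continuation, so V_dd = 41.6250 (exercise)
Node u (S = 225): continuation = e^(−0.03)·[0.2776·0.0000 + 0.7224·0.0000] = 0.0000; exercise value = 0.0000 ≤ continuation, so V_u = 0.0000
Node d (S = 127.5): continuation = e^(−0.03)·[0.2776·0.0000 + 0.7224·41.6250] = 29.1803; exercise value = 22.5000 ≤ continuation, so V_d = 29.1803
Node 0 (S = 150): continuation = e^(−0.03)·[0.2776·0.0000 + 0.7224·29.1803] = 20.4562; exercise value = 0.0000 ≤ continuation, so V_0 = 20.4562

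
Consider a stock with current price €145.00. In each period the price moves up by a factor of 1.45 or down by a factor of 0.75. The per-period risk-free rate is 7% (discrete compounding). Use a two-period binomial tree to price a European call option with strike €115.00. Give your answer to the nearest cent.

Risk-neutral probability p = (1 + 0.07 − 0.75)/(1.45 − 0.75) = 0.3200/0.7000 = 0.4571
Terminal stock prices: S_uu = 304.9, S_ud = 157.7, S_dd = 81.56
Terminal payoffs (S − K): max(189.9, 0) = 189.9, max(42.69, 0) = 42.69, max(-33.44, 0) = 0
Node u (S = 210.2): V_u = 1/1.07·[0.4571·189.8625 + 0.5429·42.6875] = 102.7734
Node d (S = 108.8): V_d = 1/1.07·[0.4571·42.6875 + 0.5429·0.0000] = 18.2377
Node 0 (S = 145): V_0 = 1/1.07·[0.4571·102.7734 + 0.5429·18.2377] = 53.1613

€53.16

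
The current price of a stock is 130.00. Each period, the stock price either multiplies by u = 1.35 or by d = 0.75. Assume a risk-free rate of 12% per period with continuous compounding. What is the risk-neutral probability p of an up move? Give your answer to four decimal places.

p = 0.6292

Risk-neutral probability p = (e^0.12 − 0.75)/(1.35 − 0.75) = 0.3775/0.6000 = 0.6292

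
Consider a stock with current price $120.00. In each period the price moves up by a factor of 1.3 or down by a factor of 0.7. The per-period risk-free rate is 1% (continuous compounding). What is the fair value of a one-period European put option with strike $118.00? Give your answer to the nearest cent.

Risk-neutral probability p = (e^0.01 − 0.7)/(1.3 − 0.7) = 0.3101/0.6000 = 0.5168
Terminal stock prices: S_u = 156, S_d = 84
Terminal payoffs (K − S): max(-38, 0) = 0, max(34, 0) = 34
Node 0 (S = 120): V_0 = e^(−0.01)·[0.5168·0.0000 + 0.4832·34.0000] = 16.2670

$16.27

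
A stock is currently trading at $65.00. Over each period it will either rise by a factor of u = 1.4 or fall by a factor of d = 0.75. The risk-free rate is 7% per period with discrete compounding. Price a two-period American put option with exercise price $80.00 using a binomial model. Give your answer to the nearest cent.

Risk-neutral probability p = (1 + 0.07 − 0.75)/(1.4 − 0.75) = 0.3200/0.6500 = 0.4923
Terminal stock prices: S_uu = 127.4, S_ud = 68.25, S_dd = 36.56
Terminal payoffs (K − S): max(-47.4, 0) = 0, max(11.75, 0) = 11.75, max(43.44, 0) = 43.44
Node u (S = 91): continuation = 1/1.07·[0.4923·0.0000 + 0.5077·11.7500] = 5.5751; exercise value = 0.0000 ≤ continuation, so V_u = 5.5751
Node d (S = 48.75): continuation = 1/1.07·[0.4923·11.7500 + 0.5077·43.4375] = 26.0164; exercise value = 31.2500 > continuation, so V_d = 31.2500 (exercise)
Node 0 (S = 65): continuation = 1/1.07·[0.4923·5.5751 + 0.5077·31.2500] = 17.3926; exercise value = 15.0000 ≤ continuation, so V_0 = 17.3926

$17.39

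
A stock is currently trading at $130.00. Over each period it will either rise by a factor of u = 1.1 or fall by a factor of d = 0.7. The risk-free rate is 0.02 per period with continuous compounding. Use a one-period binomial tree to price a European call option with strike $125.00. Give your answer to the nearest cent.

$14.12

Risk-neutral probability p = (e^0.02 − 0.7)/(1.1 − 0.7) = 0.3202/0.4000 = 0.8005
Terminal stock prices: S_u = 143, S_d = 91
Terminal payoffs (S − K): max(18, 0) = 18, max(-34, 0) = 0
Node 0 (S = 130): V_0 = e^(−0.02)·[0.8005·18.0000 + 0.1995·0.0000] = 14.1237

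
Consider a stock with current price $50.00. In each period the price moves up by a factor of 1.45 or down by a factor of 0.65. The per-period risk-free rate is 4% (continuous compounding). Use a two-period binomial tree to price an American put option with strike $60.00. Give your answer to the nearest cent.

$16.48

Risk-neutral probability p = (e^0.04 − 0.65)/(1.45 − 0.65) = 0.3908/0.8000 = 0.4885
Terminal stock prices: S_uu = 105.1, S_ud = 47.12, S_dd = 21.13
Terminal payoffs (K − S): max(-45.12, 0) = 0, max(12.88, 0) = 12.88, max(38.88, 0) = 38.88
Node u (S = 72.5): continuation = e^(−0.04)·[0.4885·0.0000 + 0.5115·12.8750] = 6.3272; exercise value = 0.0000 ≤ continuation, so V_u = 6.3272
Node d (S = 32.5): continuation = e^(−0.04)·[0.4885·12.8750 + 0.5115·38.8750] = 25.1474; exercise value = 27.5000 > continuation, so V_d = 27.5000 (exercise)
Node 0 (S = 50): continuation = e^(−0.04)·[0.4885·6.3272 + 0.5115·27.5000] = 16.4841; exercise value = 10.0000 ≤ continuation, so V_0 = 16.4841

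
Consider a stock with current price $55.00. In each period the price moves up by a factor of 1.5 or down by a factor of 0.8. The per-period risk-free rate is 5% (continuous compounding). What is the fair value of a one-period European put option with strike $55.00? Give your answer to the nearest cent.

$6.71

Risk-neutral probability p = (e^0.05 − 0.8)/(1.5 − 0.8) = 0.2513/0.7000 = 0.3590
Terminal stock prices: S_u = 82.5, S_d = 44
Terminal payoffs (K − S): max(-27.5, 0) = 0, max(11, 0) = 11
Node 0 (S = 55): V_0 = e^(−0.05)·[0.3590·0.0000 + 0.6410·11.0000] = 6.7076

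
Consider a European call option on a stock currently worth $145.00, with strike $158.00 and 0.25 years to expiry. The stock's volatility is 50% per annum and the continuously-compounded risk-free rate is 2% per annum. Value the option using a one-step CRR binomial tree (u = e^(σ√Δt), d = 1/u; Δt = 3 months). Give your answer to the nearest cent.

$12.56

CRR parameters: u = e^(σ√Δt) = e^(0.5·√0.25) = 1.2840, d = 1/u = 0.7788
Per-period rate: rΔt = 0.02·0.25 = 0.005, so R = e^0.005 = 1.0050
Risk-neutral probability p = (e^0.005 − 0.7788)/(1.2840 − 0.7788) = 0.2262/0.5052 = 0.4477
Terminal stock prices: S_u = 186.2, S_d = 112.9
Terminal payoffs (S − K): max(28.18, 0) = 28.18, max(-45.07, 0) = 0
Node 0 (S = 145): V_0 = e^(−0.005)·[0.4477·28.1837 + 0.5523·0.0000] = 12.5562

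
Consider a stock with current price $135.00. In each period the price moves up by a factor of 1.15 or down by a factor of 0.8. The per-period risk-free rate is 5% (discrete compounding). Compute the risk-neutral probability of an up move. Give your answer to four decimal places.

p = 0.7143

Risk-neutral probability p = (1 + 0.05 − 0.8)/(1.15 − 0.8) = 0.2500/0.3500 = 0.7143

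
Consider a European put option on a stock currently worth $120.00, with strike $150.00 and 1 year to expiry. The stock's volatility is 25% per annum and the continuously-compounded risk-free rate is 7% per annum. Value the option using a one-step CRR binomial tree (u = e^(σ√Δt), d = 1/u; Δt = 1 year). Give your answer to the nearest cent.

$22.07

CRR parameters: u = e^(σ√Δt) = e^(0.25·√1) = 1.2840, d = 1/u = 0.7788
Per-period rate: rΔt = 0.07·1 = 0.07, so R = e^0.07 = 1.0725
Risk-neutral probability p = (e^0.07 − 0.7788)/(1.2840 − 0.7788) = 0.2937/0.5052 = 0.5813
Terminal stock prices: S_u = 154.1, S_d = 93.46
Terminal payoffs (K − S): max(-4.083, 0) = 0, max(56.54, 0) = 56.54
Node 0 (S = 120): V_0 = e^(−0.07)·[0.5813·0.0000 + 0.4187·56.5439] = 22.0722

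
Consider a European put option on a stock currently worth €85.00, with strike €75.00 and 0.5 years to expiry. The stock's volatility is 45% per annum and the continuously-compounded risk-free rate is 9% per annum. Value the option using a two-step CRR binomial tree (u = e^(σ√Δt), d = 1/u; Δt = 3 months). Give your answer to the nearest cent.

CRR parameters: u = e^(σ√Δt) = e^(0.45·√0.25) = 1.2523, d = 1/u = 0.7985
Per-period rate: rΔt = 0.09·0.25 = 0.0225, so R = e^0.0225 = 1.0228
Risk-neutral probability p = (e^0.0225 − 0.7985)/(1.2523 − 0.7985) = 0.2242/0.4538 = 0.4941
Terminal stock prices: S_uu = 133.3, S_ud = 85, S_dd = 54.2
Terminal payoffs (K − S): max(-58.31, 0) = 0, max(-10, 0) = 0, max(20.8, 0) = 20.8
Node u (S = 106.4): V_u = e^(−0.0225)·[0.4941·0.0000 + 0.5059·0.0000] = 0.0000
Node d (S = 67.87): V_d = e^(−0.0225)·[0.4941·0.0000 + 0.5059·20.8016] = 10.2888
Node 0 (S = 85): V_0 = e^(−0.0225)·[0.4941·0.0000 + 0.5059·10.2888] = 5.0890

€5.09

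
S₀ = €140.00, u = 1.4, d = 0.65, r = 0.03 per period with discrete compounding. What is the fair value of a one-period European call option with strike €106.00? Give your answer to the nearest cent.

Risk-neutral probability p = (1 + 0.03 − 0.65)/(1.4 − 0.65) = 0.3800/0.7500 = 0.5067
Terminal stock prices: S_u = 196, S_d = 91
Terminal payoffs (S − K): max(90, 0) = 90, max(-15, 0) = 0
Node 0 (S = 140): V_0 = 1/1.03·[0.5067·90.0000 + 0.4933·0.0000] = 44.2718

€44.27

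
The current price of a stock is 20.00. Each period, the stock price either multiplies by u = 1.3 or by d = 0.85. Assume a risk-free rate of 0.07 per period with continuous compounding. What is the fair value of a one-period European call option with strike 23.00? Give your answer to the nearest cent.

1.38

Risk-neutral probability p = (e^0.07 − 0.85)/(1.3 − 0.85) = 0.2225/0.4500 = 0.4945
Terminal stock prices: S_u = 26, S_d = 17
Terminal payoffs (S − K): max(3, 0) = 3, max(-6, 0) = 0
Node 0 (S = 20): V_0 = e^(−0.07)·[0.4945·3.0000 + 0.5055·0.0000] = 1.3831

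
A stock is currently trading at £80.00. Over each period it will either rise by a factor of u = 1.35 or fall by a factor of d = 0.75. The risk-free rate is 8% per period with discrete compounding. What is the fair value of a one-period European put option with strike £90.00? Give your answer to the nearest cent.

Risk-neutral probability p = (1 + 0.08 − 0.75)/(1.35 − 0.75) = 0.3300/0.6000 = 0.5500
Terminal stock prices: S_u = 108, S_d = 60
Terminal payoffs (K − S): max(-18, 0) = 0, max(30, 0) = 30
Node 0 (S = 80): V_0 = 1/1.08·[0.5500·0.0000 + 0.4500·30.0000] = 12.5000

£12.50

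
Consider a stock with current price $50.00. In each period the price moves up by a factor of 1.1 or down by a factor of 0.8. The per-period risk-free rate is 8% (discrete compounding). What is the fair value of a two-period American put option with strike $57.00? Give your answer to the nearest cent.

Risk-neutral probability p = (1 + 0.08 − 0.8)/(1.1 − 0.8) = 0.2800/0.3000 = 0.9333
Terminal stock prices: S_uu = 60.5, S_ud = 44, S_dd = 32
Terminal payoffs (K − S): max(-3.5, 0) = 0, max(13, 0) = 13, max(25, 0) = 25
Node u (S = 55): continuation = 1/1.08·[0.9333·0.0000 + 0.0667·13.0000] = 0.8025; exercise value = 2.0000 > continuation, so V_u = 2.0000 (exercise)
Node d (S = 40): continuation = 1/1.08·[0.9333·13.0000 + 0.0667·25.0000] = 12.7778; exercise value = 17.0000 > continuation, so V_d = 17.0000 (exercise)
Node 0 (S = 50): continuation = 1/1.08·[0.9333·2.0000 + 0.0667·17.0000] = 2.7778; exercise value = 7.0000 > continuation, so V_0 = 7.0000 (exercise)

$7.00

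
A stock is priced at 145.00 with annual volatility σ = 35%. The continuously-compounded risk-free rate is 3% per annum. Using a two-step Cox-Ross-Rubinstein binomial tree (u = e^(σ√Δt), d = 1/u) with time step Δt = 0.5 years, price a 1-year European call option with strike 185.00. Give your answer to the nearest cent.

11.27

CRR parameters: u = e^(σ√Δt) = e^(0.35·√0.5) = 1.2808, d = 1/u = 0.7808
Per-period rate: rΔt = 0.03·0.5 = 0.015, so R = e^0.015 = 1.0151
Risk-neutral probability p = (e^0.015 − 0.7808)/(1.2808 − 0.7808) = 0.2344/0.5000 = 0.4687
Terminal stock prices: S_uu = 237.9, S_ud = 145, S_dd = 88.39
Terminal payoffs (S − K): max(52.87, 0) = 52.87, max(-40, 0) = 0, max(-96.61, 0) = 0
Node u (S = 185.7): V_u = e^(−0.015)·[0.4687·52.8662 + 0.5313·0.0000] = 24.4077
Node d (S = 113.2): V_d = e^(−0.015)·[0.4687·0.0000 + 0.5313·0.0000] = 0.0000
Node 0 (S = 145): V_0 = e^(−0.015)·[0.4687·24.4077 + 0.5313·0.0000] = 11.2687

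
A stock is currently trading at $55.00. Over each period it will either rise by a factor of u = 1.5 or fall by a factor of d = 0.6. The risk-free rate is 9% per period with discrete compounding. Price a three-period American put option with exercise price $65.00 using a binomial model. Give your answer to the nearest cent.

Risk-neutral probability p = (1 + 0.09 − 0.6)/(1.5 − 0.6) = 0.4900/0.9000 = 0.5444
Terminal stock prices: S_uuu = 185.6, S_uud = 74.25, S_udd = 29.7, S_ddd = 11.88
Terminal payoffs (K − S): max(-120.6, 0) = 0, max(-9.25, 0) = 0, max(35.3, 0) = 35.3, max(53.12, 0) = 53.12
Node uu (S = 123.8): continuation = 1/1.09·[0.5444·0.0000 + 0.4556·0.0000] = 0.0000; exercise value = 0.0000 ≤ continuation, so V_uu = 0.0000
Node ud (S = 49.5): continuation = 1/1.09·[0.5444·0.0000 + 0.4556·35.3000] = 14.7533; exercise value = 15.5000 > continuation, so V_ud = 15.5000 (exercise)
Node dd (S = 19.8): continuation = 1/1.09·[0.5444·35.3000 + 0.4556·53.1200] = 39.8330; exercise value = 45.2000 > continuation, so V_dd = 45.2000 (exercise)
Node u (S = 82.5): continuation = 1/1.09·[0.5444·0.0000 + 0.4556·15.5000] = 6.4781; exercise value = 0.0000 ≤ continuation, so V_u = 6.4781
Node d (S = 33): continuation = 1/1.09·[0.5444·15.5000 + 0.4556·45.2000] = 26.6330; exercise value = 32.0000 > continuation, so V_d = 32.0000 (exercise)
Node 0 (S = 55): continuation = 1/1.09·[0.5444·6.4781 + 0.4556·32.0000] = 16.6098; exercise value = 10.0000 ≤ continuation, so V_0 = 16.6098

$16.61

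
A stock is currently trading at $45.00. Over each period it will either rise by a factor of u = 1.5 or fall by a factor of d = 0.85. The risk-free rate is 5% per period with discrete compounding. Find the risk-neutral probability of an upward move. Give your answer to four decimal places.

Risk-neutral probability p = (1 + 0.05 − 0.85)/(1.5 − 0.85) = 0.2000/0.6500 = 0.3077

p = 0.3077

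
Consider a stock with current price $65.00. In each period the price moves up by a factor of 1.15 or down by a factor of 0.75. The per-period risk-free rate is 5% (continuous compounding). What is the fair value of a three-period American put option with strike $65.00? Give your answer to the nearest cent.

$5.38

Risk-neutral probability p = (e^0.05 − 0.75)/(1.15 − 0.75) = 0.3013/0.4000 = 0.7532
Terminal stock prices: S_uuu = 98.86, S_uud = 64.47, S_udd = 42.05, S_ddd = 27.42
Terminal payoffs (K − S): max(-33.86, 0) = 0, max(0.5281, 0) = 0.5281, max(22.95, 0) = 22.95, max(37.58, 0) = 37.58
Node uu (S = 85.96): continuation = e^(−0.05)·[0.7532·0.0000 + 0.2468·0.5281] = 0.1240; exercise value = 0.0000 ≤ continuation, so V_uu = 0.1240
Node ud (S = 56.06): continuation = e^(−0.05)·[0.7532·0.5281 + 0.2468·22.9531] = 5.7674; exercise value = 8.9375 > continuation, so V_ud = 8.9375 (exercise)
Node dd (S = 36.56): continuation = e^(−0.05)·[0.7532·22.9531 + 0.2468·37.5781] = 25.2674; exercise value = 28.4375 > continuation, so V_dd = 28.4375 (exercise)
Node u (S = 74.75): continuation = e^(−0.05)·[0.7532·0.1240 + 0.2468·8.9375] = 2.1872; exercise value = 0.0000 ≤ continuation, so V_u = 2.1872
Node d (S = 48.75): continuation = e^(−0.05)·[0.7532·8.9375 + 0.2468·28.4375] = 13.0799; exercise value = 16.2500 > continuation, so V_d = 16.2500 (exercise)
Node 0 (S = 65): continuation = e^(−0.05)·[0.7532·2.1872 + 0.2468·16.2500] = 5.3823; exercise value = 0.0000 ≤ continuation, so V_0 = 5.3823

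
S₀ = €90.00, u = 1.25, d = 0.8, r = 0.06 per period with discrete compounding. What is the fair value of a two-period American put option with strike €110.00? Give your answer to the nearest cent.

Risk-neutral probability p = (1 + 0.06 − 0.8)/(1.25 − 0.8) = 0.2600/0.4500 = 0.5778
Terminal stock prices: S_uu = 140.6, S_ud = 90, S_dd = 57.6
Terminal payoffs (K − S): max(-30.62, 0) = 0, max(20, 0) = 20, max(52.4, 0) = 52.4
Node u (S = 112.5): continuation = 1/1.06·[0.5778·0.0000 + 0.4222·20.0000] = 7.9665; exercise value = 0.0000 ≤ continuation, so V_u = 7.9665
Node d (S = 72): continuation = 1/1.06·[0.5778·20.0000 + 0.4222·52.4000] = 31.7736; exercise value = 38.0000 > continuation, so V_d = 38.0000 (exercise)
Node 0 (S = 90): continuation = 1/1.06·[0.5778·7.9665 + 0.4222·38.0000] = 19.4786; exercise value = 20.0000 > continuation, so V_0 = 20.0000 (exercise)

€20.00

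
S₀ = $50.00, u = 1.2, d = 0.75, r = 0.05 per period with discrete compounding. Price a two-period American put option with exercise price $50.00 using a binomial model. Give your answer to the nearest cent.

$4.98

Risk-neutral probability p = (1 + 0.05 − 0.75)/(1.2 − 0.75) = 0.3000/0.4500 = 0.6667
Terminal stock prices: S_uu = 72, S_ud = 45, S_dd = 28.12
Terminal payoffs (K − S): max(-22, 0) = 0, max(5, 0) = 5, max(21.88, 0) = 21.88
Node u (S = 60): continuation = 1/1.05·[0.6667·0.0000 + 0.3333·5.0000] = 1.5873; exercise value = 0.0000 ≤ continuation, so V_u = 1.5873
Node d (S = 37.5): continuation = 1/1.05·[0.6667·5.0000 + 0.3333·21.8750] = 10.1190; exercise value = 12.5000 > continuation, so V_d = 12.5000 (exercise)
Node 0 (S = 50): continuation = 1/1.05·[0.6667·1.5873 + 0.3333·12.5000] = 4.9761; exercise value = 0.0000 ≤ continuation, so V_0 = 4.9761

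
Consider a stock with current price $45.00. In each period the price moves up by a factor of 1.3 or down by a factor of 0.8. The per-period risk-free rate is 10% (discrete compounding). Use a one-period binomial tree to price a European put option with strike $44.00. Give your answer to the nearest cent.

Risk-neutral probability p = (1 + 0.1 − 0.8)/(1.3 − 0.8) = 0.3000/0.5000 = 0.6000
Terminal stock prices: S_u = 58.5, S_d = 36
Terminal payoffs (K − S): max(-14.5, 0) = 0, max(8, 0) = 8
Node 0 (S = 45): V_0 = 1/1.1·[0.6000·0.0000 + 0.4000·8.0000] = 2.9091

$2.91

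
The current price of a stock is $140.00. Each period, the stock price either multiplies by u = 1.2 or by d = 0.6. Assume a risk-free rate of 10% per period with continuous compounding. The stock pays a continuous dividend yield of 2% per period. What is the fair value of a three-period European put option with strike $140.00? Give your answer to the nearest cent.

$11.33

Per-period risk-free factor R = e^0.1 = 1.1052; dividend-adjusted growth = e^(0.1−0.02) = 1.0833.
Risk-neutral probability p = (1.0833 − 0.6)/(1.2 − 0.6) = 0.4833/0.6000 = 0.8055
Terminal stock prices: S_uuu = 241.9, S_uud = 121, S_udd = 60.48, S_ddd = 30.24
Terminal payoffs (K − S): max(-101.9, 0) = 0, max(19.04, 0) = 19.04, max(79.52, 0) = 79.52, max(109.8, 0) = 109.8
Node uu (S = 201.6): V_uu = e^(−0.1)·[0.8055·0.0000 + 0.1945·19.0400] = 3.3512
Node ud (S = 100.8): V_ud = e^(−0.1)·[0.8055·19.0400 + 0.1945·79.5200] = 27.8732
Node dd (S = 50.4): V_dd = e^(−0.1)·[0.8055·79.5200 + 0.1945·109.7600] = 77.2752
Node u (S = 168): V_u = e^(−0.1)·[0.8055·3.3512 + 0.1945·27.8732] = 7.3484
Node d (S = 84): V_d = e^(−0.1)·[0.8055·27.8732 + 0.1945·77.2752] = 33.9160
Node 0 (S = 140): V_0 = e^(−0.1)·[0.8055·7.3484 + 0.1945·33.9160] = 11.3253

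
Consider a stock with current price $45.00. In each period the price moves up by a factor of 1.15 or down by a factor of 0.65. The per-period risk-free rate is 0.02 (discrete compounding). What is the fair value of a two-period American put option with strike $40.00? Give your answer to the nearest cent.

Risk-neutral probability p = (1 + 0.02 − 0.65)/(1.15 − 0.65) = 0.3700/0.5000 = 0.7400
Terminal stock prices: S_uu = 59.51, S_ud = 33.64, S_dd = 19.01
Terminal payoffs (K − S): max(-19.51, 0) = 0, max(6.363, 0) = 6.363, max(20.99, 0) = 20.99
Node u (S = 51.75): continuation = 1/1.02·[0.7400·0.0000 + 0.2600·6.3625] = 1.6218; exercise value = 0.0000 ≤ continuation, so V_u = 1.6218
Node d (S = 29.25): continuation = 1/1.02·[0.7400·6.3625 + 0.2600·20.9875] = 9.9657; exercise value = 10.7500 > continuation, so V_d = 10.7500 (exercise)
Node 0 (S = 45): continuation = 1/1.02·[0.7400·1.6218 + 0.2600·10.7500] = 3.9168; exercise value = 0.0000 ≤ continuation, so V_0 = 3.9168

$3.92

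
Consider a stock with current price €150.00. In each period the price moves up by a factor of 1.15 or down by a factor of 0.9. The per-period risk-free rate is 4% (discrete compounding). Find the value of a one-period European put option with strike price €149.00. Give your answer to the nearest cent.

Risk-neutral probability p = (1 + 0.04 − 0.9)/(1.15 − 0.9) = 0.1400/0.2500 = 0.5600
Terminal stock prices: S_u = 172.5, S_d = 135
Terminal payoffs (K − S): max(-23.5, 0) = 0, max(14, 0) = 14
Node 0 (S = 150): V_0 = 1/1.04·[0.5600·0.0000 + 0.4400·14.0000] = 5.9231

€5.92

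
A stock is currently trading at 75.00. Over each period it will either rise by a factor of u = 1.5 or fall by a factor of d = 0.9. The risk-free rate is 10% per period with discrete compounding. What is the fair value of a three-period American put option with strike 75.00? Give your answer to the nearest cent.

Risk-neutral probability p = (1 + 0.1 − 0.9)/(1.5 − 0.9) = 0.2000/0.6000 = 0.3333
Terminal stock prices: S_uuu = 253.1, S_uud = 151.9, S_udd = 91.12, S_ddd = 54.68
Terminal payoffs (K − S): max(-178.1, 0) = 0, max(-76.88, 0) = 0, max(-16.12, 0) = 0, max(20.32, 0) = 20.32
Node uu (S = 168.8): continuation = 1/1.1·[0.3333·0.0000 + 0.6667·0.0000] = 0.0000; exercise value = 0.0000 ≤ continuation, so V_uu = 0.0000
Node ud (S = 101.2): continuation = 1/1.1·[0.3333·0.0000 + 0.6667·0.0000] = 0.0000; exercise value = 0.0000 ≤ continuation, so V_ud = 0.0000
Node dd (S = 60.75): continuation = 1/1.1·[0.3333·0.0000 + 0.6667·20.3250] = 12.3182; exercise value = 14.2500 > continuation, so V_dd = 14.2500 (exercise)
Node u (S = 112.5): continuation = 1/1.1·[0.3333·0.0000 + 0.6667·0.0000] = 0.0000; exercise value = 0.0000 ≤ continuation, so V_u = 0.0000
Node d (S = 67.5): continuation = 1/1.1·[0.3333·0.0000 + 0.6667·14.2500] = 8.6364; exercise value = 7.5000 ≤ continuation, so V_d = 8.6364
Node 0 (S = 75): continuation = 1/1.1·[0.3333·0.0000 + 0.6667·8.6364] = 5.2342; exercise value = 0.0000 ≤ continuation, so V_0 = 5.2342

5.23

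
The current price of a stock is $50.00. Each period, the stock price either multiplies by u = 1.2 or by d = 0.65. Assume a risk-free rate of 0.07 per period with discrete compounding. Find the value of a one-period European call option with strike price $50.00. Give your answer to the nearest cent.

$7.14

Risk-neutral probability p = (1 + 0.07 − 0.65)/(1.2 − 0.65) = 0.4200/0.5500 = 0.7636
Terminal stock prices: S_u = 60, S_d = 32.5
Terminal payoffs (S − K): max(10, 0) = 10, max(-17.5, 0) = 0
Node 0 (S = 50): V_0 = 1/1.07·[0.7636·10.0000 + 0.2364·0.0000] = 7.1368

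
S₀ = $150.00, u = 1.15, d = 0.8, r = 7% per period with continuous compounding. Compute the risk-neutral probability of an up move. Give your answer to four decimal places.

p = 0.7786

Risk-neutral probability p = (e^0.07 − 0.8)/(1.15 − 0.8) = 0.2725/0.3500 = 0.7786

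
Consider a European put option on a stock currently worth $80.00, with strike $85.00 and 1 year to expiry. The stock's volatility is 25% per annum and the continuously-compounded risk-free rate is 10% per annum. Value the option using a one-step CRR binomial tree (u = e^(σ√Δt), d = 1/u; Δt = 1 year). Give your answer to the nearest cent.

$7.27

CRR parameters: u = e^(σ√Δt) = e^(0.25·√1) = 1.2840, d = 1/u = 0.7788
Per-period rate: rΔt = 0.1·1 = 0.1, so R = e^0.1 = 1.1052
Risk-neutral probability p = (e^0.1 − 0.7788)/(1.2840 − 0.7788) = 0.3264/0.5052 = 0.6460
Terminal stock prices: S_u = 102.7, S_d = 62.3
Terminal payoffs (K − S): max(-17.72, 0) = 0, max(22.7, 0) = 22.7
Node 0 (S = 80): V_0 = e^(−0.1)·[0.6460·0.0000 + 0.3540·22.6959] = 7.2700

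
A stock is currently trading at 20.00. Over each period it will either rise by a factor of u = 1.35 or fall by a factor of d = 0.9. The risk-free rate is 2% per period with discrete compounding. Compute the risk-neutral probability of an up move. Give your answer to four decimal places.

p = 0.2667

Risk-neutral probability p = (1 + 0.02 − 0.9)/(1.35 − 0.9) = 0.1200/0.4500 = 0.2667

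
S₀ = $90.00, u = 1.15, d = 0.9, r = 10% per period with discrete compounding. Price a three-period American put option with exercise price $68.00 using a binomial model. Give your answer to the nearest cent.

$0.01

Risk-neutral probability p = (1 + 0.1 − 0.9)/(1.15 − 0.9) = 0.2000/0.2500 = 0.8000
Terminal stock prices: S_uuu = 136.9, S_uud = 107.1, S_udd = 83.83, S_ddd = 65.61
Terminal payoffs (K − S): max(-68.88, 0) = 0, max(-39.12, 0) = 0, max(-15.83, 0) = 0, max(2.39, 0) = 2.39
Node uu (S = 119): continuation = 1/1.1·[0.8000·0.0000 + 0.2000·0.0000] = 0.0000; exercise value = 0.0000 ≤ continuation, so V_uu = 0.0000
Node ud (S = 93.15): continuation = 1/1.1·[0.8000·0.0000 + 0.2000·0.0000] = 0.0000; exercise value = 0.0000 ≤ continuation, so V_ud = 0.0000
Node dd (S = 72.9): continuation = 1/1.1·[0.8000·0.0000 + 0.2000·2.3900] = 0.4345; exercise value = 0.0000 ≤ continuation, so V_dd = 0.4345
Node u (S = 103.5): continuation = 1/1.1·[0.8000·0.0000 + 0.2000·0.0000] = 0.0000; exercise value = 0.0000 ≤ continuation, so V_u = 0.0000
Node d (S = 81): continuation = 1/1.1·[0.8000·0.0000 + 0.2000·0.4345] = 0.0790; exercise value = 0.0000 ≤ continuation, so V_d = 0.0790
Node 0 (S = 90): continuation = 1/1.1·[0.8000·0.0000 + 0.2000·0.0790] = 0.0144; exercise value = 0.0000 ≤ continuation, so V_0 = 0.0144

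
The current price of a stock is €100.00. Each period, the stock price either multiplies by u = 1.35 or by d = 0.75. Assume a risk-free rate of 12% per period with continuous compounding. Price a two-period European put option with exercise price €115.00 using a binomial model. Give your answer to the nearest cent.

€11.40

Risk-neutral probability p = (e^0.12 − 0.75)/(1.35 − 0.75) = 0.3775/0.6000 = 0.6292
Terminal stock prices: S_uu = 182.3, S_ud = 101.2, S_dd = 56.25
Terminal payoffs (K − S): max(-67.25, 0) = 0, max(13.75, 0) = 13.75, max(58.75, 0) = 58.75
Node u (S = 135): V_u = e^(−0.12)·[0.6292·0.0000 + 0.3708·13.7500] = 4.5224
Node d (S = 75): V_d = e^(−0.12)·[0.6292·13.7500 + 0.3708·58.7500] = 26.9959
Node 0 (S = 100): V_0 = e^(−0.12)·[0.6292·4.5224 + 0.3708·26.9959] = 11.4026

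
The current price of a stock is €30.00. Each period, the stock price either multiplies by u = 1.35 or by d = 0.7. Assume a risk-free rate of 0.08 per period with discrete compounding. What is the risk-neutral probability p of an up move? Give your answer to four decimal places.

p = 0.5846

Risk-neutral probability p = (1 + 0.08 − 0.7)/(1.35 − 0.7) = 0.3800/0.6500 = 0.5846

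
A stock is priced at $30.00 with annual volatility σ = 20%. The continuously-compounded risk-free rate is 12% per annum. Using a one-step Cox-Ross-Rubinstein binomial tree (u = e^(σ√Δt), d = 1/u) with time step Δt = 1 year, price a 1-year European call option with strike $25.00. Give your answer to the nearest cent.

$7.92

CRR parameters: u = e^(σ√Δt) = e^(0.2·√1) = 1.2214, d = 1/u = 0.8187
Per-period rate: rΔt = 0.12·1 = 0.12, so R = e^0.12 = 1.1275
Risk-neutral probability p = (e^0.12 − 0.8187)/(1.2214 − 0.8187) = 0.3088/0.4027 = 0.7668
Terminal stock prices: S_u = 36.64, S_d = 24.56
Terminal payoffs (S − K): max(11.64, 0) = 11.64, max(-0.4381, 0) = 0
Node 0 (S = 30): V_0 = e^(−0.12)·[0.7668·11.6421 + 0.2332·0.0000] = 7.9176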